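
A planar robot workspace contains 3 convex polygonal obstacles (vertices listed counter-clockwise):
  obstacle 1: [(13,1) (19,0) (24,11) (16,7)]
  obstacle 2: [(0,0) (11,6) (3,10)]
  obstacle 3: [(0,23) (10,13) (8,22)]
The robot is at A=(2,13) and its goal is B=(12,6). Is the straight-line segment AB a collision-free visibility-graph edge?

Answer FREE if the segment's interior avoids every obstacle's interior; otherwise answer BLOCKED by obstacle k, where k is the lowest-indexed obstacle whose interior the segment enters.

Obstacle 1 [(13,1) (19,0) (24,11) (16,7)]:
  edge (13,1)–(19,0): clear
  edge (19,0)–(24,11): clear
  edge (24,11)–(16,7): clear
  edge (16,7)–(13,1): clear
  midpoint (7,19/2) outside
  → clear
Obstacle 2 [(0,0) (11,6) (3,10)]:
  edge (0,0)–(11,6): clear
  edge (11,6)–(3,10): clear
  edge (3,10)–(0,0): clear
  midpoint (7,19/2) outside
  → clear
Obstacle 3 [(0,23) (10,13) (8,22)]:
  edge (0,23)–(10,13): clear
  edge (10,13)–(8,22): clear
  edge (8,22)–(0,23): clear
  midpoint (7,19/2) outside
  → clear

FREE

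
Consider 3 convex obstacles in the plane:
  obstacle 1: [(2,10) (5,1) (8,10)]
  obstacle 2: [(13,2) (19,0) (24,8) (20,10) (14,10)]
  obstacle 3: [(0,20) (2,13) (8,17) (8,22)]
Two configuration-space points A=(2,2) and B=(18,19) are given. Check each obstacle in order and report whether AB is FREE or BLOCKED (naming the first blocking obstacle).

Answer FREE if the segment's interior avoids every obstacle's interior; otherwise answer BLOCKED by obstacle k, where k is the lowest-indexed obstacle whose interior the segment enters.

Obstacle 1 [(2,10) (5,1) (8,10)]:
  edge (2,10)–(5,1): crosses AB
  edge (5,1)–(8,10): crosses AB
  edge (8,10)–(2,10): clear
  → BLOCKED
Obstacle 2 [(13,2) (19,0) (24,8) (20,10) (14,10)]:
  edge (13,2)–(19,0): clear
  edge (19,0)–(24,8): clear
  edge (24,8)–(20,10): clear
  edge (20,10)–(14,10): clear
  edge (14,10)–(13,2): clear
  midpoint (10,21/2) outside
  → clear
Obstacle 3 [(0,20) (2,13) (8,17) (8,22)]:
  edge (0,20)–(2,13): clear
  edge (2,13)–(8,17): clear
  edge (8,17)–(8,22): clear
  edge (8,22)–(0,20): clear
  midpoint (10,21/2) outside
  → clear

BLOCKED by obstacle 1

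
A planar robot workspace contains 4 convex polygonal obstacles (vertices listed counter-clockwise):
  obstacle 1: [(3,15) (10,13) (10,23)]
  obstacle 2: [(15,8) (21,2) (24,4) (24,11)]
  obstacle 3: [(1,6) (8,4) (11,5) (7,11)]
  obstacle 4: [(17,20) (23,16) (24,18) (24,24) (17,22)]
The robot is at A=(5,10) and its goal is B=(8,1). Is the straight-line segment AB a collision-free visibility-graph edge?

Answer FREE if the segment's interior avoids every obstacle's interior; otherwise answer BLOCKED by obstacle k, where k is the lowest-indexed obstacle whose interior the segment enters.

BLOCKED by obstacle 3

Obstacle 1 [(3,15) (10,13) (10,23)]:
  edge (3,15)–(10,13): clear
  edge (10,13)–(10,23): clear
  edge (10,23)–(3,15): clear
  midpoint (13/2,11/2) outside
  → clear
Obstacle 2 [(15,8) (21,2) (24,4) (24,11)]:
  edge (15,8)–(21,2): clear
  edge (21,2)–(24,4): clear
  edge (24,4)–(24,11): clear
  edge (24,11)–(15,8): clear
  midpoint (13/2,11/2) outside
  → clear
Obstacle 3 [(1,6) (8,4) (11,5) (7,11)]:
  edge (1,6)–(8,4): crosses AB
  edge (8,4)–(11,5): clear
  edge (11,5)–(7,11): clear
  edge (7,11)–(1,6): crosses AB
  → BLOCKED
Obstacle 4 [(17,20) (23,16) (24,18) (24,24) (17,22)]:
  edge (17,20)–(23,16): clear
  edge (23,16)–(24,18): clear
  edge (24,18)–(24,24): clear
  edge (24,24)–(17,22): clear
  edge (17,22)–(17,20): clear
  midpoint (13/2,11/2) outside
  → clear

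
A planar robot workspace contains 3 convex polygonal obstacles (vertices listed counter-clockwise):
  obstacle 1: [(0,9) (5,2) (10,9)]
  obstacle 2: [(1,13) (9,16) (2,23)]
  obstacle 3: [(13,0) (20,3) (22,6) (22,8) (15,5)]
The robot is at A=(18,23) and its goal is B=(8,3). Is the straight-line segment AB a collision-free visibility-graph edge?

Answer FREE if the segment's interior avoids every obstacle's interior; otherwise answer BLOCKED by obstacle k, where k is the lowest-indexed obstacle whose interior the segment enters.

Obstacle 1 [(0,9) (5,2) (10,9)]:
  edge (0,9)–(5,2): clear
  edge (5,2)–(10,9): clear
  edge (10,9)–(0,9): clear
  midpoint (13,13) outside
  → clear
Obstacle 2 [(1,13) (9,16) (2,23)]:
  edge (1,13)–(9,16): clear
  edge (9,16)–(2,23): clear
  edge (2,23)–(1,13): clear
  midpoint (13,13) outside
  → clear
Obstacle 3 [(13,0) (20,3) (22,6) (22,8) (15,5)]:
  edge (13,0)–(20,3): clear
  edge (20,3)–(22,6): clear
  edge (22,6)–(22,8): clear
  edge (22,8)–(15,5): clear
  edge (15,5)–(13,0): clear
  midpoint (13,13) outside
  → clear

FREE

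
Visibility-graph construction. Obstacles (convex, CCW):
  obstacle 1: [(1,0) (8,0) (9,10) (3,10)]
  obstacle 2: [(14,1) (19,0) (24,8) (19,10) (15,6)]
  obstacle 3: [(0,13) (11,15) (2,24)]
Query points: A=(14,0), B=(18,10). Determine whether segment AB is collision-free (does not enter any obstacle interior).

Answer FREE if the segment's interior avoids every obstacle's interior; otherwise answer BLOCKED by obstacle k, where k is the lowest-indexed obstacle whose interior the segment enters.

Obstacle 1 [(1,0) (8,0) (9,10) (3,10)]:
  edge (1,0)–(8,0): clear
  edge (8,0)–(9,10): clear
  edge (9,10)–(3,10): clear
  edge (3,10)–(1,0): clear
  midpoint (16,5) outside
  → clear
Obstacle 2 [(14,1) (19,0) (24,8) (19,10) (15,6)]:
  edge (14,1)–(19,0): crosses AB
  edge (19,0)–(24,8): clear
  edge (24,8)–(19,10): clear
  edge (19,10)–(15,6): crosses AB
  edge (15,6)–(14,1): clear
  → BLOCKED
Obstacle 3 [(0,13) (11,15) (2,24)]:
  edge (0,13)–(11,15): clear
  edge (11,15)–(2,24): clear
  edge (2,24)–(0,13): clear
  midpoint (16,5) outside
  → clear

BLOCKED by obstacle 2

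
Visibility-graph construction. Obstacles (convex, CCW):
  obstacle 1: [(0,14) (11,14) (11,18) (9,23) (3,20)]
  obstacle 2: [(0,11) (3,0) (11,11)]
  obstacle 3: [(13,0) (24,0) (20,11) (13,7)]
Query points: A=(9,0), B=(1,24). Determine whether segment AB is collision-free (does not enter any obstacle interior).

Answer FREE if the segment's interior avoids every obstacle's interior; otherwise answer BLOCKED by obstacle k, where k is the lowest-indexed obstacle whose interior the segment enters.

Obstacle 1 [(0,14) (11,14) (11,18) (9,23) (3,20)]:
  edge (0,14)–(11,14): crosses AB
  edge (11,14)–(11,18): clear
  edge (11,18)–(9,23): clear
  edge (9,23)–(3,20): clear
  edge (3,20)–(0,14): crosses AB
  → BLOCKED
Obstacle 2 [(0,11) (3,0) (11,11)]:
  edge (0,11)–(3,0): clear
  edge (3,0)–(11,11): crosses AB
  edge (11,11)–(0,11): crosses AB
  → BLOCKED
Obstacle 3 [(13,0) (24,0) (20,11) (13,7)]:
  edge (13,0)–(24,0): clear
  edge (24,0)–(20,11): clear
  edge (20,11)–(13,7): clear
  edge (13,7)–(13,0): clear
  midpoint (5,12) outside
  → clear

BLOCKED by obstacle 1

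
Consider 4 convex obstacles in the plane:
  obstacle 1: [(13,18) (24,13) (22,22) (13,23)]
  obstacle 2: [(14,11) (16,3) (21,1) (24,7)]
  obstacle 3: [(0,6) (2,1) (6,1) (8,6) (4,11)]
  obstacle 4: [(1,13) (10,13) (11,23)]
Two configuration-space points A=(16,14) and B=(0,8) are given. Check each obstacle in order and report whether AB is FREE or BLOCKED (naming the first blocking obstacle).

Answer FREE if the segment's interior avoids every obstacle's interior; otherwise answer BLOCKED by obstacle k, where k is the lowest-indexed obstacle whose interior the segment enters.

Obstacle 1 [(13,18) (24,13) (22,22) (13,23)]:
  edge (13,18)–(24,13): clear
  edge (24,13)–(22,22): clear
  edge (22,22)–(13,23): clear
  edge (13,23)–(13,18): clear
  midpoint (8,11) outside
  → clear
Obstacle 2 [(14,11) (16,3) (21,1) (24,7)]:
  edge (14,11)–(16,3): clear
  edge (16,3)–(21,1): clear
  edge (21,1)–(24,7): clear
  edge (24,7)–(14,11): clear
  midpoint (8,11) outside
  → clear
Obstacle 3 [(0,6) (2,1) (6,1) (8,6) (4,11)]:
  edge (0,6)–(2,1): clear
  edge (2,1)–(6,1): clear
  edge (6,1)–(8,6): clear
  edge (8,6)–(4,11): crosses AB
  edge (4,11)–(0,6): crosses AB
  → BLOCKED
Obstacle 4 [(1,13) (10,13) (11,23)]:
  edge (1,13)–(10,13): clear
  edge (10,13)–(11,23): clear
  edge (11,23)–(1,13): clear
  midpoint (8,11) outside
  → clear

BLOCKED by obstacle 3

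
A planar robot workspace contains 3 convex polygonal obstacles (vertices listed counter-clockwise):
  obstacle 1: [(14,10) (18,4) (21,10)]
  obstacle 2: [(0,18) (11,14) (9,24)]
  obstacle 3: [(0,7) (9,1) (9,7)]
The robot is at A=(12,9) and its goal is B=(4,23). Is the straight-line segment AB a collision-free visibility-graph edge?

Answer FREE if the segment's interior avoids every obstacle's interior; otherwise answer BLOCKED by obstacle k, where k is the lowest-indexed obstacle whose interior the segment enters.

BLOCKED by obstacle 2

Obstacle 1 [(14,10) (18,4) (21,10)]:
  edge (14,10)–(18,4): clear
  edge (18,4)–(21,10): clear
  edge (21,10)–(14,10): clear
  midpoint (8,16) outside
  → clear
Obstacle 2 [(0,18) (11,14) (9,24)]:
  edge (0,18)–(11,14): crosses AB
  edge (11,14)–(9,24): clear
  edge (9,24)–(0,18): crosses AB
  → BLOCKED
Obstacle 3 [(0,7) (9,1) (9,7)]:
  edge (0,7)–(9,1): clear
  edge (9,1)–(9,7): clear
  edge (9,7)–(0,7): clear
  midpoint (8,16) outside
  → clear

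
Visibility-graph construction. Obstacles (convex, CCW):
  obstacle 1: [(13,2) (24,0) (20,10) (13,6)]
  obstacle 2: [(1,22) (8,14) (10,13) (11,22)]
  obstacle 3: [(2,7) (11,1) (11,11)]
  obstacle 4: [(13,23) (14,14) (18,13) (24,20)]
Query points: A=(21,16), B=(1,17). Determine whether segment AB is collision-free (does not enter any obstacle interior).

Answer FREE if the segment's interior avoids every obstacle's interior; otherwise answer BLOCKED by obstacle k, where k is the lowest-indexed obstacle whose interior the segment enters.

Obstacle 1 [(13,2) (24,0) (20,10) (13,6)]:
  edge (13,2)–(24,0): clear
  edge (24,0)–(20,10): clear
  edge (20,10)–(13,6): clear
  edge (13,6)–(13,2): clear
  midpoint (11,33/2) outside
  → clear
Obstacle 2 [(1,22) (8,14) (10,13) (11,22)]:
  edge (1,22)–(8,14): crosses AB
  edge (8,14)–(10,13): clear
  edge (10,13)–(11,22): crosses AB
  edge (11,22)–(1,22): clear
  → BLOCKED
Obstacle 3 [(2,7) (11,1) (11,11)]:
  edge (2,7)–(11,1): clear
  edge (11,1)–(11,11): clear
  edge (11,11)–(2,7): clear
  midpoint (11,33/2) outside
  → clear
Obstacle 4 [(13,23) (14,14) (18,13) (24,20)]:
  edge (13,23)–(14,14): crosses AB
  edge (14,14)–(18,13): clear
  edge (18,13)–(24,20): crosses AB
  edge (24,20)–(13,23): clear
  → BLOCKED

BLOCKED by obstacle 2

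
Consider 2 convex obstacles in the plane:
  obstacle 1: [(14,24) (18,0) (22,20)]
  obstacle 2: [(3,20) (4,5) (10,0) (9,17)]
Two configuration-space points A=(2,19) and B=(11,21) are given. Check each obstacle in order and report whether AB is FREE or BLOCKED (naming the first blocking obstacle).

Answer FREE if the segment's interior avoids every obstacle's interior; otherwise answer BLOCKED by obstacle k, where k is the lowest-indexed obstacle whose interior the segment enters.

Obstacle 1 [(14,24) (18,0) (22,20)]:
  edge (14,24)–(18,0): clear
  edge (18,0)–(22,20): clear
  edge (22,20)–(14,24): clear
  midpoint (13/2,20) outside
  → clear
Obstacle 2 [(3,20) (4,5) (10,0) (9,17)]:
  edge (3,20)–(4,5): crosses AB
  edge (4,5)–(10,0): clear
  edge (10,0)–(9,17): clear
  edge (9,17)–(3,20): crosses AB
  → BLOCKED

BLOCKED by obstacle 2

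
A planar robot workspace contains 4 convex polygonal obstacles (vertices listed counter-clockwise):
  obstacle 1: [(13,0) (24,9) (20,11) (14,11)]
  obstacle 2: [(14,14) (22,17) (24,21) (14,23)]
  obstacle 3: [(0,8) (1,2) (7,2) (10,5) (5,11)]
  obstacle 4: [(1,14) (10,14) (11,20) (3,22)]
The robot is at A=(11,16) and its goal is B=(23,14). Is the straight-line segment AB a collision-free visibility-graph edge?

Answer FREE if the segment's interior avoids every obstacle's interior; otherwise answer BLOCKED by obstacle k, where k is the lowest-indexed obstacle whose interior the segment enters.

BLOCKED by obstacle 2

Obstacle 1 [(13,0) (24,9) (20,11) (14,11)]:
  edge (13,0)–(24,9): clear
  edge (24,9)–(20,11): clear
  edge (20,11)–(14,11): clear
  edge (14,11)–(13,0): clear
  midpoint (17,15) outside
  → clear
Obstacle 2 [(14,14) (22,17) (24,21) (14,23)]:
  edge (14,14)–(22,17): crosses AB
  edge (22,17)–(24,21): clear
  edge (24,21)–(14,23): clear
  edge (14,23)–(14,14): crosses AB
  → BLOCKED
Obstacle 3 [(0,8) (1,2) (7,2) (10,5) (5,11)]:
  edge (0,8)–(1,2): clear
  edge (1,2)–(7,2): clear
  edge (7,2)–(10,5): clear
  edge (10,5)–(5,11): clear
  edge (5,11)–(0,8): clear
  midpoint (17,15) outside
  → clear
Obstacle 4 [(1,14) (10,14) (11,20) (3,22)]:
  edge (1,14)–(10,14): clear
  edge (10,14)–(11,20): clear
  edge (11,20)–(3,22): clear
  edge (3,22)–(1,14): clear
  midpoint (17,15) outside
  → clear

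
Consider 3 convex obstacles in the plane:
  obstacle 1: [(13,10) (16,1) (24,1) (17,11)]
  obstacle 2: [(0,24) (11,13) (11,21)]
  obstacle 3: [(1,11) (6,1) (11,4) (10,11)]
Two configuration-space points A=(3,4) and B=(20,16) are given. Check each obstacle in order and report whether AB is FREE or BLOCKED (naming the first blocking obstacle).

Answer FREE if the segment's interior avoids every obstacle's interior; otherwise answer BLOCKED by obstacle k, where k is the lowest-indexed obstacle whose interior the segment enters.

Obstacle 1 [(13,10) (16,1) (24,1) (17,11)]:
  edge (13,10)–(16,1): clear
  edge (16,1)–(24,1): clear
  edge (24,1)–(17,11): clear
  edge (17,11)–(13,10): clear
  midpoint (23/2,10) outside
  → clear
Obstacle 2 [(0,24) (11,13) (11,21)]:
  edge (0,24)–(11,13): clear
  edge (11,13)–(11,21): clear
  edge (11,21)–(0,24): clear
  midpoint (23/2,10) outside
  → clear
Obstacle 3 [(1,11) (6,1) (11,4) (10,11)]:
  edge (1,11)–(6,1): crosses AB
  edge (6,1)–(11,4): clear
  edge (11,4)–(10,11): crosses AB
  edge (10,11)–(1,11): clear
  → BLOCKED

BLOCKED by obstacle 3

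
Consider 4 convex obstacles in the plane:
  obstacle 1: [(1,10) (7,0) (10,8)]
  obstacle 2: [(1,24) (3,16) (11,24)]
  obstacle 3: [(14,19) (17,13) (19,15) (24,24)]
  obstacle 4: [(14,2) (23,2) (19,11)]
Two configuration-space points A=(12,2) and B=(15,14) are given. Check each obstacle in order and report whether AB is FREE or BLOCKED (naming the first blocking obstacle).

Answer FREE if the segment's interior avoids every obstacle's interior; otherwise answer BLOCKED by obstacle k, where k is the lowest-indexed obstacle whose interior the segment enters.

Obstacle 1 [(1,10) (7,0) (10,8)]:
  edge (1,10)–(7,0): clear
  edge (7,0)–(10,8): clear
  edge (10,8)–(1,10): clear
  midpoint (27/2,8) outside
  → clear
Obstacle 2 [(1,24) (3,16) (11,24)]:
  edge (1,24)–(3,16): clear
  edge (3,16)–(11,24): clear
  edge (11,24)–(1,24): clear
  midpoint (27/2,8) outside
  → clear
Obstacle 3 [(14,19) (17,13) (19,15) (24,24)]:
  edge (14,19)–(17,13): clear
  edge (17,13)–(19,15): clear
  edge (19,15)–(24,24): clear
  edge (24,24)–(14,19): clear
  midpoint (27/2,8) outside
  → clear
Obstacle 4 [(14,2) (23,2) (19,11)]:
  edge (14,2)–(23,2): clear
  edge (23,2)–(19,11): clear
  edge (19,11)–(14,2): clear
  midpoint (27/2,8) outside
  → clear

FREE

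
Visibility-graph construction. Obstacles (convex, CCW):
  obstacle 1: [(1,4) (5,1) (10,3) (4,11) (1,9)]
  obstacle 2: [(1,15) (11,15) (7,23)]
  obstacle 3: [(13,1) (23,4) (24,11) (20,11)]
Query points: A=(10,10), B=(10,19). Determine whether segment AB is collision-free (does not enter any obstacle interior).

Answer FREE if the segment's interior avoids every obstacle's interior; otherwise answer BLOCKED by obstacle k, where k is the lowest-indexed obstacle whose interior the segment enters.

Obstacle 1 [(1,4) (5,1) (10,3) (4,11) (1,9)]:
  edge (1,4)–(5,1): clear
  edge (5,1)–(10,3): clear
  edge (10,3)–(4,11): clear
  edge (4,11)–(1,9): clear
  edge (1,9)–(1,4): clear
  midpoint (10,29/2) outside
  → clear
Obstacle 2 [(1,15) (11,15) (7,23)]:
  edge (1,15)–(11,15): crosses AB
  edge (11,15)–(7,23): crosses AB
  edge (7,23)–(1,15): clear
  → BLOCKED
Obstacle 3 [(13,1) (23,4) (24,11) (20,11)]:
  edge (13,1)–(23,4): clear
  edge (23,4)–(24,11): clear
  edge (24,11)–(20,11): clear
  edge (20,11)–(13,1): clear
  midpoint (10,29/2) outside
  → clear

BLOCKED by obstacle 2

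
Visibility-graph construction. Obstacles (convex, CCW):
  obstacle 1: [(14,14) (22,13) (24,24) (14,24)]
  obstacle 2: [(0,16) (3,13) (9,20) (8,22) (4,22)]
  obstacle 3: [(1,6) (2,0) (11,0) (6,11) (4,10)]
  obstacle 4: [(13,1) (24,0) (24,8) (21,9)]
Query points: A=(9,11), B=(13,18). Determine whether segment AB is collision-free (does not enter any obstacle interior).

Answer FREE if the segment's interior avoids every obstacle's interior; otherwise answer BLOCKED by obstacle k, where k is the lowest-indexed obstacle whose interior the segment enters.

FREE

Obstacle 1 [(14,14) (22,13) (24,24) (14,24)]:
  edge (14,14)–(22,13): clear
  edge (22,13)–(24,24): clear
  edge (24,24)–(14,24): clear
  edge (14,24)–(14,14): clear
  midpoint (11,29/2) outside
  → clear
Obstacle 2 [(0,16) (3,13) (9,20) (8,22) (4,22)]:
  edge (0,16)–(3,13): clear
  edge (3,13)–(9,20): clear
  edge (9,20)–(8,22): clear
  edge (8,22)–(4,22): clear
  edge (4,22)–(0,16): clear
  midpoint (11,29/2) outside
  → clear
Obstacle 3 [(1,6) (2,0) (11,0) (6,11) (4,10)]:
  edge (1,6)–(2,0): clear
  edge (2,0)–(11,0): clear
  edge (11,0)–(6,11): clear
  edge (6,11)–(4,10): clear
  edge (4,10)–(1,6): clear
  midpoint (11,29/2) outside
  → clear
Obstacle 4 [(13,1) (24,0) (24,8) (21,9)]:
  edge (13,1)–(24,0): clear
  edge (24,0)–(24,8): clear
  edge (24,8)–(21,9): clear
  edge (21,9)–(13,1): clear
  midpoint (11,29/2) outside
  → clear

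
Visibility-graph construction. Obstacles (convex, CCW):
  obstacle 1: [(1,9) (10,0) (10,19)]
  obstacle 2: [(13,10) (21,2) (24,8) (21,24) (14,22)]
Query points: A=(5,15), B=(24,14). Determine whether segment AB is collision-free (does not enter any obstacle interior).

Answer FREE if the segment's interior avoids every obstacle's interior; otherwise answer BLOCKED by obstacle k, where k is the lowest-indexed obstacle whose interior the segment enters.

Obstacle 1 [(1,9) (10,0) (10,19)]:
  edge (1,9)–(10,0): clear
  edge (10,0)–(10,19): crosses AB
  edge (10,19)–(1,9): crosses AB
  → BLOCKED
Obstacle 2 [(13,10) (21,2) (24,8) (21,24) (14,22)]:
  edge (13,10)–(21,2): clear
  edge (21,2)–(24,8): clear
  edge (24,8)–(21,24): crosses AB
  edge (21,24)–(14,22): clear
  edge (14,22)–(13,10): crosses AB
  → BLOCKED

BLOCKED by obstacle 1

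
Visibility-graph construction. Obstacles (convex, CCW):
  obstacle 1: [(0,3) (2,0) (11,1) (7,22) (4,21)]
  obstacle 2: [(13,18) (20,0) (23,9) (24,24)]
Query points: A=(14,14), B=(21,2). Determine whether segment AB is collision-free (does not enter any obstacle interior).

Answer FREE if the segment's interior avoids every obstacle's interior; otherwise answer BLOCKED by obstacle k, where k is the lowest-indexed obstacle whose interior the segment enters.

BLOCKED by obstacle 2

Obstacle 1 [(0,3) (2,0) (11,1) (7,22) (4,21)]:
  edge (0,3)–(2,0): clear
  edge (2,0)–(11,1): clear
  edge (11,1)–(7,22): clear
  edge (7,22)–(4,21): clear
  edge (4,21)–(0,3): clear
  midpoint (35/2,8) outside
  → clear
Obstacle 2 [(13,18) (20,0) (23,9) (24,24)]:
  edge (13,18)–(20,0): crosses AB
  edge (20,0)–(23,9): crosses AB
  edge (23,9)–(24,24): clear
  edge (24,24)–(13,18): clear
  → BLOCKED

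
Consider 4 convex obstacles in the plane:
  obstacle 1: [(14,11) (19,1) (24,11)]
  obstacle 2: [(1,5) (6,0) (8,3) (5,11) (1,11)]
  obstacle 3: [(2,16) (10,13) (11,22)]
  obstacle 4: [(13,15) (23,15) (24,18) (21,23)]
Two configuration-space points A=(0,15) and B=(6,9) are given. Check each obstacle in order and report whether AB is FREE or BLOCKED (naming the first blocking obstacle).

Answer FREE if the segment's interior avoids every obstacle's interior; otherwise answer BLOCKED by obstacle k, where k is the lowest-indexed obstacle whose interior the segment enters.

Obstacle 1 [(14,11) (19,1) (24,11)]:
  edge (14,11)–(19,1): clear
  edge (19,1)–(24,11): clear
  edge (24,11)–(14,11): clear
  midpoint (3,12) outside
  → clear
Obstacle 2 [(1,5) (6,0) (8,3) (5,11) (1,11)]:
  edge (1,5)–(6,0): clear
  edge (6,0)–(8,3): clear
  edge (8,3)–(5,11): crosses AB
  edge (5,11)–(1,11): crosses AB
  edge (1,11)–(1,5): clear
  → BLOCKED
Obstacle 3 [(2,16) (10,13) (11,22)]:
  edge (2,16)–(10,13): clear
  edge (10,13)–(11,22): clear
  edge (11,22)–(2,16): clear
  midpoint (3,12) outside
  → clear
Obstacle 4 [(13,15) (23,15) (24,18) (21,23)]:
  edge (13,15)–(23,15): clear
  edge (23,15)–(24,18): clear
  edge (24,18)–(21,23): clear
  edge (21,23)–(13,15): clear
  midpoint (3,12) outside
  → clear

BLOCKED by obstacle 2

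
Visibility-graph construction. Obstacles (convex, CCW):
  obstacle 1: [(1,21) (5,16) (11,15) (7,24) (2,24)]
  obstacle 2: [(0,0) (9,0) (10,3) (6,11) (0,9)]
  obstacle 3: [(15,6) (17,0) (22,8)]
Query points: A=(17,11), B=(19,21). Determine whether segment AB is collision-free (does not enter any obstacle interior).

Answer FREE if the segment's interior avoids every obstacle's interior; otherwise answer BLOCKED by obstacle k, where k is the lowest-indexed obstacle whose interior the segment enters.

Obstacle 1 [(1,21) (5,16) (11,15) (7,24) (2,24)]:
  edge (1,21)–(5,16): clear
  edge (5,16)–(11,15): clear
  edge (11,15)–(7,24): clear
  edge (7,24)–(2,24): clear
  edge (2,24)–(1,21): clear
  midpoint (18,16) outside
  → clear
Obstacle 2 [(0,0) (9,0) (10,3) (6,11) (0,9)]:
  edge (0,0)–(9,0): clear
  edge (9,0)–(10,3): clear
  edge (10,3)–(6,11): clear
  edge (6,11)–(0,9): clear
  edge (0,9)–(0,0): clear
  midpoint (18,16) outside
  → clear
Obstacle 3 [(15,6) (17,0) (22,8)]:
  edge (15,6)–(17,0): clear
  edge (17,0)–(22,8): clear
  edge (22,8)–(15,6): clear
  midpoint (18,16) outside
  → clear

FREE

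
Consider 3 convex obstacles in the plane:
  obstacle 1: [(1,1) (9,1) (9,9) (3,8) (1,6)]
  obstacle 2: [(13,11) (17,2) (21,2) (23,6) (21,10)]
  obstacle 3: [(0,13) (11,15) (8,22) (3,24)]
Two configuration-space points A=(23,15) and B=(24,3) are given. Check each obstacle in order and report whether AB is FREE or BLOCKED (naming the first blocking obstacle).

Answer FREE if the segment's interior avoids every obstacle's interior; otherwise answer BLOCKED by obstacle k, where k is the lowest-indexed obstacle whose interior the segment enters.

Obstacle 1 [(1,1) (9,1) (9,9) (3,8) (1,6)]:
  edge (1,1)–(9,1): clear
  edge (9,1)–(9,9): clear
  edge (9,9)–(3,8): clear
  edge (3,8)–(1,6): clear
  edge (1,6)–(1,1): clear
  midpoint (47/2,9) outside
  → clear
Obstacle 2 [(13,11) (17,2) (21,2) (23,6) (21,10)]:
  edge (13,11)–(17,2): clear
  edge (17,2)–(21,2): clear
  edge (21,2)–(23,6): clear
  edge (23,6)–(21,10): clear
  edge (21,10)–(13,11): clear
  midpoint (47/2,9) outside
  → clear
Obstacle 3 [(0,13) (11,15) (8,22) (3,24)]:
  edge (0,13)–(11,15): clear
  edge (11,15)–(8,22): clear
  edge (8,22)–(3,24): clear
  edge (3,24)–(0,13): clear
  midpoint (47/2,9) outside
  → clear

FREE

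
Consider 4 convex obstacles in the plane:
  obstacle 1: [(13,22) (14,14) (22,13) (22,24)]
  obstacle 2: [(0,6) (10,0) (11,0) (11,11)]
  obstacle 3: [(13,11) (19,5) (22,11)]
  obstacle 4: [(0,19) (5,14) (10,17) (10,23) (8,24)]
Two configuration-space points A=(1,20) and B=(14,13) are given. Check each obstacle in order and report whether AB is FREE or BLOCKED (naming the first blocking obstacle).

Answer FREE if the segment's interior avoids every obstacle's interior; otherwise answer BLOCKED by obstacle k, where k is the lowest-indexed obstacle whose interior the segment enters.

BLOCKED by obstacle 4

Obstacle 1 [(13,22) (14,14) (22,13) (22,24)]:
  edge (13,22)–(14,14): clear
  edge (14,14)–(22,13): clear
  edge (22,13)–(22,24): clear
  edge (22,24)–(13,22): clear
  midpoint (15/2,33/2) outside
  → clear
Obstacle 2 [(0,6) (10,0) (11,0) (11,11)]:
  edge (0,6)–(10,0): clear
  edge (10,0)–(11,0): clear
  edge (11,0)–(11,11): clear
  edge (11,11)–(0,6): clear
  midpoint (15/2,33/2) outside
  → clear
Obstacle 3 [(13,11) (19,5) (22,11)]:
  edge (13,11)–(19,5): clear
  edge (19,5)–(22,11): clear
  edge (22,11)–(13,11): clear
  midpoint (15/2,33/2) outside
  → clear
Obstacle 4 [(0,19) (5,14) (10,17) (10,23) (8,24)]:
  edge (0,19)–(5,14): clear
  edge (5,14)–(10,17): crosses AB
  edge (10,17)–(10,23): clear
  edge (10,23)–(8,24): clear
  edge (8,24)–(0,19): crosses AB
  → BLOCKED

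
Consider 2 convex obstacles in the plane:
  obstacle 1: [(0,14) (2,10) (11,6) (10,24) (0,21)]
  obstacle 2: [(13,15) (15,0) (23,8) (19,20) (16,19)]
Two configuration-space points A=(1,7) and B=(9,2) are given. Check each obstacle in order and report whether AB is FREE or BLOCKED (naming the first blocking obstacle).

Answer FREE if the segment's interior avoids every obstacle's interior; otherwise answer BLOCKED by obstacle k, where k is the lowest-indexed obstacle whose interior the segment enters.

FREE

Obstacle 1 [(0,14) (2,10) (11,6) (10,24) (0,21)]:
  edge (0,14)–(2,10): clear
  edge (2,10)–(11,6): clear
  edge (11,6)–(10,24): clear
  edge (10,24)–(0,21): clear
  edge (0,21)–(0,14): clear
  midpoint (5,9/2) outside
  → clear
Obstacle 2 [(13,15) (15,0) (23,8) (19,20) (16,19)]:
  edge (13,15)–(15,0): clear
  edge (15,0)–(23,8): clear
  edge (23,8)–(19,20): clear
  edge (19,20)–(16,19): clear
  edge (16,19)–(13,15): clear
  midpoint (5,9/2) outside
  → clear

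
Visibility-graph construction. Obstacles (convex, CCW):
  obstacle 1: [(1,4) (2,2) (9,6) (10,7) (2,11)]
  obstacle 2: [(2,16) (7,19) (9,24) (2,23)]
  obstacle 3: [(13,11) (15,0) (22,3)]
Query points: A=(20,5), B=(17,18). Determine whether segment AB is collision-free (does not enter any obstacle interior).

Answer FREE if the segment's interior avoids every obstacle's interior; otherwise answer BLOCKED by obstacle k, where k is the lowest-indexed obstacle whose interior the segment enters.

FREE

Obstacle 1 [(1,4) (2,2) (9,6) (10,7) (2,11)]:
  edge (1,4)–(2,2): clear
  edge (2,2)–(9,6): clear
  edge (9,6)–(10,7): clear
  edge (10,7)–(2,11): clear
  edge (2,11)–(1,4): clear
  midpoint (37/2,23/2) outside
  → clear
Obstacle 2 [(2,16) (7,19) (9,24) (2,23)]:
  edge (2,16)–(7,19): clear
  edge (7,19)–(9,24): clear
  edge (9,24)–(2,23): clear
  edge (2,23)–(2,16): clear
  midpoint (37/2,23/2) outside
  → clear
Obstacle 3 [(13,11) (15,0) (22,3)]:
  edge (13,11)–(15,0): clear
  edge (15,0)–(22,3): clear
  edge (22,3)–(13,11): clear
  midpoint (37/2,23/2) outside
  → clear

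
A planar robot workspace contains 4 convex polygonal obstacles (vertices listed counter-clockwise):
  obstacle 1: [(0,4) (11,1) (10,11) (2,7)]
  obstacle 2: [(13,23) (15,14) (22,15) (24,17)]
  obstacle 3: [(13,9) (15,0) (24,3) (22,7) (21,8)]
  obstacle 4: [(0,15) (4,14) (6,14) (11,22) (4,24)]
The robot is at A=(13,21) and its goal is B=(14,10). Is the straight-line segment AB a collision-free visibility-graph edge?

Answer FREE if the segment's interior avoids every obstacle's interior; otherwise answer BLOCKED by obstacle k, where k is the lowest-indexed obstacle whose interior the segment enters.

FREE

Obstacle 1 [(0,4) (11,1) (10,11) (2,7)]:
  edge (0,4)–(11,1): clear
  edge (11,1)–(10,11): clear
  edge (10,11)–(2,7): clear
  edge (2,7)–(0,4): clear
  midpoint (27/2,31/2) outside
  → clear
Obstacle 2 [(13,23) (15,14) (22,15) (24,17)]:
  edge (13,23)–(15,14): clear
  edge (15,14)–(22,15): clear
  edge (22,15)–(24,17): clear
  edge (24,17)–(13,23): clear
  midpoint (27/2,31/2) outside
  → clear
Obstacle 3 [(13,9) (15,0) (24,3) (22,7) (21,8)]:
  edge (13,9)–(15,0): clear
  edge (15,0)–(24,3): clear
  edge (24,3)–(22,7): clear
  edge (22,7)–(21,8): clear
  edge (21,8)–(13,9): clear
  midpoint (27/2,31/2) outside
  → clear
Obstacle 4 [(0,15) (4,14) (6,14) (11,22) (4,24)]:
  edge (0,15)–(4,14): clear
  edge (4,14)–(6,14): clear
  edge (6,14)–(11,22): clear
  edge (11,22)–(4,24): clear
  edge (4,24)–(0,15): clear
  midpoint (27/2,31/2) outside
  → clear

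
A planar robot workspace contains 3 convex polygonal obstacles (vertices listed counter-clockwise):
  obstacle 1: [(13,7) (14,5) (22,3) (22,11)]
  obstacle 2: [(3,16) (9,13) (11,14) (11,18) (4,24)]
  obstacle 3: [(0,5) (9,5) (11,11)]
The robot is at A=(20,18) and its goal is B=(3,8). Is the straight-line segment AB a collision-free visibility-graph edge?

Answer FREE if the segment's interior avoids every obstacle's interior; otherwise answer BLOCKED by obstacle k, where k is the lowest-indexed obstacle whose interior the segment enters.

Obstacle 1 [(13,7) (14,5) (22,3) (22,11)]:
  edge (13,7)–(14,5): clear
  edge (14,5)–(22,3): clear
  edge (22,3)–(22,11): clear
  edge (22,11)–(13,7): clear
  midpoint (23/2,13) outside
  → clear
Obstacle 2 [(3,16) (9,13) (11,14) (11,18) (4,24)]:
  edge (3,16)–(9,13): clear
  edge (9,13)–(11,14): clear
  edge (11,14)–(11,18): clear
  edge (11,18)–(4,24): clear
  edge (4,24)–(3,16): clear
  midpoint (23/2,13) outside
  → clear
Obstacle 3 [(0,5) (9,5) (11,11)]:
  edge (0,5)–(9,5): clear
  edge (9,5)–(11,11): clear
  edge (11,11)–(0,5): clear
  midpoint (23/2,13) outside
  → clear

FREE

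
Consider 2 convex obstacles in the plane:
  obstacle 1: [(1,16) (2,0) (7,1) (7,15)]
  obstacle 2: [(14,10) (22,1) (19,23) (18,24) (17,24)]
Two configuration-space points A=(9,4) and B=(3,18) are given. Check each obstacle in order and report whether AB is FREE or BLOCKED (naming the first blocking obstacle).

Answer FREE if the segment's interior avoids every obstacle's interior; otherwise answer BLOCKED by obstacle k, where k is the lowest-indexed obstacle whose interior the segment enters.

BLOCKED by obstacle 1

Obstacle 1 [(1,16) (2,0) (7,1) (7,15)]:
  edge (1,16)–(2,0): clear
  edge (2,0)–(7,1): clear
  edge (7,1)–(7,15): crosses AB
  edge (7,15)–(1,16): crosses AB
  → BLOCKED
Obstacle 2 [(14,10) (22,1) (19,23) (18,24) (17,24)]:
  edge (14,10)–(22,1): clear
  edge (22,1)–(19,23): clear
  edge (19,23)–(18,24): clear
  edge (18,24)–(17,24): clear
  edge (17,24)–(14,10): clear
  midpoint (6,11) outside
  → clear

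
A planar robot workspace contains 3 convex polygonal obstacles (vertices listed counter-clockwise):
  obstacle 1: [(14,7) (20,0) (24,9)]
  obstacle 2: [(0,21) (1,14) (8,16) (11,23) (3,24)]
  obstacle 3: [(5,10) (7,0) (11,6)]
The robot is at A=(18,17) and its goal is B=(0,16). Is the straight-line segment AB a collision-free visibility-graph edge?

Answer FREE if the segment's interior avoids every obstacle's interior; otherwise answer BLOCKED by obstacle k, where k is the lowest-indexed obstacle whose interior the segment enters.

Obstacle 1 [(14,7) (20,0) (24,9)]:
  edge (14,7)–(20,0): clear
  edge (20,0)–(24,9): clear
  edge (24,9)–(14,7): clear
  midpoint (9,33/2) outside
  → clear
Obstacle 2 [(0,21) (1,14) (8,16) (11,23) (3,24)]:
  edge (0,21)–(1,14): crosses AB
  edge (1,14)–(8,16): clear
  edge (8,16)–(11,23): crosses AB
  edge (11,23)–(3,24): clear
  edge (3,24)–(0,21): clear
  → BLOCKED
Obstacle 3 [(5,10) (7,0) (11,6)]:
  edge (5,10)–(7,0): clear
  edge (7,0)–(11,6): clear
  edge (11,6)–(5,10): clear
  midpoint (9,33/2) outside
  → clear

BLOCKED by obstacle 2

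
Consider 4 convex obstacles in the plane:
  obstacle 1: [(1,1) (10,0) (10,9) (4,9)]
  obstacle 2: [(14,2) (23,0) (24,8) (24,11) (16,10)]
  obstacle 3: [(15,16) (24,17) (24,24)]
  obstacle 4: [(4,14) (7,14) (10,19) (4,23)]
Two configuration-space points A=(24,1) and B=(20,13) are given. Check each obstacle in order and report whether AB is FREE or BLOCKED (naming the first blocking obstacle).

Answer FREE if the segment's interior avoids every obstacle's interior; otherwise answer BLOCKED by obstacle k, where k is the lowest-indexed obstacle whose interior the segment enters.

Obstacle 1 [(1,1) (10,0) (10,9) (4,9)]:
  edge (1,1)–(10,0): clear
  edge (10,0)–(10,9): clear
  edge (10,9)–(4,9): clear
  edge (4,9)–(1,1): clear
  midpoint (22,7) outside
  → clear
Obstacle 2 [(14,2) (23,0) (24,8) (24,11) (16,10)]:
  edge (14,2)–(23,0): clear
  edge (23,0)–(24,8): crosses AB
  edge (24,8)–(24,11): clear
  edge (24,11)–(16,10): crosses AB
  edge (16,10)–(14,2): clear
  → BLOCKED
Obstacle 3 [(15,16) (24,17) (24,24)]:
  edge (15,16)–(24,17): clear
  edge (24,17)–(24,24): clear
  edge (24,24)–(15,16): clear
  midpoint (22,7) outside
  → clear
Obstacle 4 [(4,14) (7,14) (10,19) (4,23)]:
  edge (4,14)–(7,14): clear
  edge (7,14)–(10,19): clear
  edge (10,19)–(4,23): clear
  edge (4,23)–(4,14): clear
  midpoint (22,7) outside
  → clear

BLOCKED by obstacle 2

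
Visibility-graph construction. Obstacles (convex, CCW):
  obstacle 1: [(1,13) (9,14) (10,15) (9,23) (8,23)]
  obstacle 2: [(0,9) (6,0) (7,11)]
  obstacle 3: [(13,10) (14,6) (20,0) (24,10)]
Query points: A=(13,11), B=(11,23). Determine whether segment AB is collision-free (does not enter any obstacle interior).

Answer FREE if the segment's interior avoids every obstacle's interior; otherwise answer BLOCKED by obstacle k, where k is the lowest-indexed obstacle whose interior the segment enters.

FREE

Obstacle 1 [(1,13) (9,14) (10,15) (9,23) (8,23)]:
  edge (1,13)–(9,14): clear
  edge (9,14)–(10,15): clear
  edge (10,15)–(9,23): clear
  edge (9,23)–(8,23): clear
  edge (8,23)–(1,13): clear
  midpoint (12,17) outside
  → clear
Obstacle 2 [(0,9) (6,0) (7,11)]:
  edge (0,9)–(6,0): clear
  edge (6,0)–(7,11): clear
  edge (7,11)–(0,9): clear
  midpoint (12,17) outside
  → clear
Obstacle 3 [(13,10) (14,6) (20,0) (24,10)]:
  edge (13,10)–(14,6): clear
  edge (14,6)–(20,0): clear
  edge (20,0)–(24,10): clear
  edge (24,10)–(13,10): clear
  midpoint (12,17) outside
  → clear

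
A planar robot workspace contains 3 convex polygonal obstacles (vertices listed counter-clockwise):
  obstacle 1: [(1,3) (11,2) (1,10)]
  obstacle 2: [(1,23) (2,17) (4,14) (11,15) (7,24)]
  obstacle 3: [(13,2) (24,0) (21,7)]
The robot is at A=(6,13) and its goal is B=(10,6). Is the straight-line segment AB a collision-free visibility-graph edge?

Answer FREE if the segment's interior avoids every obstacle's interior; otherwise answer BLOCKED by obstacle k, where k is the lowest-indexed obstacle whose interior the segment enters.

FREE

Obstacle 1 [(1,3) (11,2) (1,10)]:
  edge (1,3)–(11,2): clear
  edge (11,2)–(1,10): clear
  edge (1,10)–(1,3): clear
  midpoint (8,19/2) outside
  → clear
Obstacle 2 [(1,23) (2,17) (4,14) (11,15) (7,24)]:
  edge (1,23)–(2,17): clear
  edge (2,17)–(4,14): clear
  edge (4,14)–(11,15): clear
  edge (11,15)–(7,24): clear
  edge (7,24)–(1,23): clear
  midpoint (8,19/2) outside
  → clear
Obstacle 3 [(13,2) (24,0) (21,7)]:
  edge (13,2)–(24,0): clear
  edge (24,0)–(21,7): clear
  edge (21,7)–(13,2): clear
  midpoint (8,19/2) outside
  → clear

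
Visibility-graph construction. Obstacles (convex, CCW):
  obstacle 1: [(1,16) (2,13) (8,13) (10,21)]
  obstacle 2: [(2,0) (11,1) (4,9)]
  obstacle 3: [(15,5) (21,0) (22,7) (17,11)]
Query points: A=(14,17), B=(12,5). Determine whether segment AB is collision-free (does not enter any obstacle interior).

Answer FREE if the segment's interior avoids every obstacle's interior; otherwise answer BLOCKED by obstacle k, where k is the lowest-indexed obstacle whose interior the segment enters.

FREE

Obstacle 1 [(1,16) (2,13) (8,13) (10,21)]:
  edge (1,16)–(2,13): clear
  edge (2,13)–(8,13): clear
  edge (8,13)–(10,21): clear
  edge (10,21)–(1,16): clear
  midpoint (13,11) outside
  → clear
Obstacle 2 [(2,0) (11,1) (4,9)]:
  edge (2,0)–(11,1): clear
  edge (11,1)–(4,9): clear
  edge (4,9)–(2,0): clear
  midpoint (13,11) outside
  → clear
Obstacle 3 [(15,5) (21,0) (22,7) (17,11)]:
  edge (15,5)–(21,0): clear
  edge (21,0)–(22,7): clear
  edge (22,7)–(17,11): clear
  edge (17,11)–(15,5): clear
  midpoint (13,11) outside
  → clear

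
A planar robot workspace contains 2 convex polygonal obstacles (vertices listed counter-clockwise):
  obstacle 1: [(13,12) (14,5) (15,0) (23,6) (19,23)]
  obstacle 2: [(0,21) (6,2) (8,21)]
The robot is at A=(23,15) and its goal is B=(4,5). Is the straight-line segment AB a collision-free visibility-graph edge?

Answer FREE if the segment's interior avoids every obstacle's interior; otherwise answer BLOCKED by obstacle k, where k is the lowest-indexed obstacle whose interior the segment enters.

BLOCKED by obstacle 1

Obstacle 1 [(13,12) (14,5) (15,0) (23,6) (19,23)]:
  edge (13,12)–(14,5): crosses AB
  edge (14,5)–(15,0): clear
  edge (15,0)–(23,6): clear
  edge (23,6)–(19,23): crosses AB
  edge (19,23)–(13,12): clear
  → BLOCKED
Obstacle 2 [(0,21) (6,2) (8,21)]:
  edge (0,21)–(6,2): crosses AB
  edge (6,2)–(8,21): crosses AB
  edge (8,21)–(0,21): clear
  → BLOCKED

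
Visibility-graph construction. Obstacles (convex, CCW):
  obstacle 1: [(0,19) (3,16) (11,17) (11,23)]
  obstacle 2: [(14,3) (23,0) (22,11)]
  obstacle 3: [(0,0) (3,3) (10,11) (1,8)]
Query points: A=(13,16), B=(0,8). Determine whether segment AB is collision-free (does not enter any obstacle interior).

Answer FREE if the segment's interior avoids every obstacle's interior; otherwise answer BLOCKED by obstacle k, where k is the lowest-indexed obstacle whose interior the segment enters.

Obstacle 1 [(0,19) (3,16) (11,17) (11,23)]:
  edge (0,19)–(3,16): clear
  edge (3,16)–(11,17): clear
  edge (11,17)–(11,23): clear
  edge (11,23)–(0,19): clear
  midpoint (13/2,12) outside
  → clear
Obstacle 2 [(14,3) (23,0) (22,11)]:
  edge (14,3)–(23,0): clear
  edge (23,0)–(22,11): clear
  edge (22,11)–(14,3): clear
  midpoint (13/2,12) outside
  → clear
Obstacle 3 [(0,0) (3,3) (10,11) (1,8)]:
  edge (0,0)–(3,3): clear
  edge (3,3)–(10,11): clear
  edge (10,11)–(1,8): clear
  edge (1,8)–(0,0): clear
  midpoint (13/2,12) outside
  → clear

FREE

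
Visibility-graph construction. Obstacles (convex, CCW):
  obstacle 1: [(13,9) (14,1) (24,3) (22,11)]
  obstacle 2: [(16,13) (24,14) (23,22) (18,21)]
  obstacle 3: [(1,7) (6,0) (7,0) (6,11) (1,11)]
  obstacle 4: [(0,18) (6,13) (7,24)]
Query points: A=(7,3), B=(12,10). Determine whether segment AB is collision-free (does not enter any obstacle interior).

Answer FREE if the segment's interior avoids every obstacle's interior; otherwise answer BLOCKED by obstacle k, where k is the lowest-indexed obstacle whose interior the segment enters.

Obstacle 1 [(13,9) (14,1) (24,3) (22,11)]:
  edge (13,9)–(14,1): clear
  edge (14,1)–(24,3): clear
  edge (24,3)–(22,11): clear
  edge (22,11)–(13,9): clear
  midpoint (19/2,13/2) outside
  → clear
Obstacle 2 [(16,13) (24,14) (23,22) (18,21)]:
  edge (16,13)–(24,14): clear
  edge (24,14)–(23,22): clear
  edge (23,22)–(18,21): clear
  edge (18,21)–(16,13): clear
  midpoint (19/2,13/2) outside
  → clear
Obstacle 3 [(1,7) (6,0) (7,0) (6,11) (1,11)]:
  edge (1,7)–(6,0): clear
  edge (6,0)–(7,0): clear
  edge (7,0)–(6,11): clear
  edge (6,11)–(1,11): clear
  edge (1,11)–(1,7): clear
  midpoint (19/2,13/2) outside
  → clear
Obstacle 4 [(0,18) (6,13) (7,24)]:
  edge (0,18)–(6,13): clear
  edge (6,13)–(7,24): clear
  edge (7,24)–(0,18): clear
  midpoint (19/2,13/2) outside
  → clear

FREE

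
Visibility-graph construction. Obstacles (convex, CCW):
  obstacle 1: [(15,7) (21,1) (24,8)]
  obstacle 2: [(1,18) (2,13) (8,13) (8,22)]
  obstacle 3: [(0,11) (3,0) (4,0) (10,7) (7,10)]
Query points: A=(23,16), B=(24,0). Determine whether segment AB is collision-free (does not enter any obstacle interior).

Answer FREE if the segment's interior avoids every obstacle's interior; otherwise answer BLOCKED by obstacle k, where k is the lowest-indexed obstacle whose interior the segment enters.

Obstacle 1 [(15,7) (21,1) (24,8)]:
  edge (15,7)–(21,1): clear
  edge (21,1)–(24,8): crosses AB
  edge (24,8)–(15,7): crosses AB
  → BLOCKED
Obstacle 2 [(1,18) (2,13) (8,13) (8,22)]:
  edge (1,18)–(2,13): clear
  edge (2,13)–(8,13): clear
  edge (8,13)–(8,22): clear
  edge (8,22)–(1,18): clear
  midpoint (47/2,8) outside
  → clear
Obstacle 3 [(0,11) (3,0) (4,0) (10,7) (7,10)]:
  edge (0,11)–(3,0): clear
  edge (3,0)–(4,0): clear
  edge (4,0)–(10,7): clear
  edge (10,7)–(7,10): clear
  edge (7,10)–(0,11): clear
  midpoint (47/2,8) outside
  → clear

BLOCKED by obstacle 1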